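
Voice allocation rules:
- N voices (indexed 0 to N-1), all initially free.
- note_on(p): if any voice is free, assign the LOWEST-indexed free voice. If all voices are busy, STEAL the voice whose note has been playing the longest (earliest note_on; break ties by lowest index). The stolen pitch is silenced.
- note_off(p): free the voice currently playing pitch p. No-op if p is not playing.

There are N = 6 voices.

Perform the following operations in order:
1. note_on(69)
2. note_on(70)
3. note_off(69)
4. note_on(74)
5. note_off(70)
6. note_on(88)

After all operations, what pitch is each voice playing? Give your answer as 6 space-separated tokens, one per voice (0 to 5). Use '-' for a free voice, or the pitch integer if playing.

Op 1: note_on(69): voice 0 is free -> assigned | voices=[69 - - - - -]
Op 2: note_on(70): voice 1 is free -> assigned | voices=[69 70 - - - -]
Op 3: note_off(69): free voice 0 | voices=[- 70 - - - -]
Op 4: note_on(74): voice 0 is free -> assigned | voices=[74 70 - - - -]
Op 5: note_off(70): free voice 1 | voices=[74 - - - - -]
Op 6: note_on(88): voice 1 is free -> assigned | voices=[74 88 - - - -]

Answer: 74 88 - - - -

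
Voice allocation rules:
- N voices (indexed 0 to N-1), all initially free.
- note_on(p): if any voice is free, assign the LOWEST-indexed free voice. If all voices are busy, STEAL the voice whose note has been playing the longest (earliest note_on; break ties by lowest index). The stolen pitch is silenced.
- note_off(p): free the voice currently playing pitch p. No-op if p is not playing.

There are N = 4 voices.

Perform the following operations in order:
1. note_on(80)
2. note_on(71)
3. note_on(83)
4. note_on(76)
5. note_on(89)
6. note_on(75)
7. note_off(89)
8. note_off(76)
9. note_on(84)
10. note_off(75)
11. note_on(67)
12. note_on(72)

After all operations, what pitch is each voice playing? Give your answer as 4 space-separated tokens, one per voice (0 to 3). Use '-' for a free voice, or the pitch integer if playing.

Op 1: note_on(80): voice 0 is free -> assigned | voices=[80 - - -]
Op 2: note_on(71): voice 1 is free -> assigned | voices=[80 71 - -]
Op 3: note_on(83): voice 2 is free -> assigned | voices=[80 71 83 -]
Op 4: note_on(76): voice 3 is free -> assigned | voices=[80 71 83 76]
Op 5: note_on(89): all voices busy, STEAL voice 0 (pitch 80, oldest) -> assign | voices=[89 71 83 76]
Op 6: note_on(75): all voices busy, STEAL voice 1 (pitch 71, oldest) -> assign | voices=[89 75 83 76]
Op 7: note_off(89): free voice 0 | voices=[- 75 83 76]
Op 8: note_off(76): free voice 3 | voices=[- 75 83 -]
Op 9: note_on(84): voice 0 is free -> assigned | voices=[84 75 83 -]
Op 10: note_off(75): free voice 1 | voices=[84 - 83 -]
Op 11: note_on(67): voice 1 is free -> assigned | voices=[84 67 83 -]
Op 12: note_on(72): voice 3 is free -> assigned | voices=[84 67 83 72]

Answer: 84 67 83 72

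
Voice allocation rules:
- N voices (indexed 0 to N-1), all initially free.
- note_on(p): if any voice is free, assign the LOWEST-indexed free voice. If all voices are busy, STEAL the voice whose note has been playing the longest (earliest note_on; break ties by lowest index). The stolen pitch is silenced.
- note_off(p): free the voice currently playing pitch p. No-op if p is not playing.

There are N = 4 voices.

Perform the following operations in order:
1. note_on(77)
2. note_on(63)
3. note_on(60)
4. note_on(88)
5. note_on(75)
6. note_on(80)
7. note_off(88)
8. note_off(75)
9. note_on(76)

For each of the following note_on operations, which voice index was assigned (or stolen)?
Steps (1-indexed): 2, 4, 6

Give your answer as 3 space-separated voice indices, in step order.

Op 1: note_on(77): voice 0 is free -> assigned | voices=[77 - - -]
Op 2: note_on(63): voice 1 is free -> assigned | voices=[77 63 - -]
Op 3: note_on(60): voice 2 is free -> assigned | voices=[77 63 60 -]
Op 4: note_on(88): voice 3 is free -> assigned | voices=[77 63 60 88]
Op 5: note_on(75): all voices busy, STEAL voice 0 (pitch 77, oldest) -> assign | voices=[75 63 60 88]
Op 6: note_on(80): all voices busy, STEAL voice 1 (pitch 63, oldest) -> assign | voices=[75 80 60 88]
Op 7: note_off(88): free voice 3 | voices=[75 80 60 -]
Op 8: note_off(75): free voice 0 | voices=[- 80 60 -]
Op 9: note_on(76): voice 0 is free -> assigned | voices=[76 80 60 -]

Answer: 1 3 1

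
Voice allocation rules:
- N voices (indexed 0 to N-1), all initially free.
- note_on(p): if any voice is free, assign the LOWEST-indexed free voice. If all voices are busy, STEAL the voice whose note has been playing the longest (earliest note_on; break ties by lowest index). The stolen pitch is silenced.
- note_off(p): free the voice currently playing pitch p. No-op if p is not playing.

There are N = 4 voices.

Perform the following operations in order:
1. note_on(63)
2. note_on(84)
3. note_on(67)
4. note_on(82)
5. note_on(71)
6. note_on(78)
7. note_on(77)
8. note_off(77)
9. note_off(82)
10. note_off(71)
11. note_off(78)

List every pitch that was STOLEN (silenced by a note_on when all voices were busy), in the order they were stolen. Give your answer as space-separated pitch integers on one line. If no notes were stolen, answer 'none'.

Op 1: note_on(63): voice 0 is free -> assigned | voices=[63 - - -]
Op 2: note_on(84): voice 1 is free -> assigned | voices=[63 84 - -]
Op 3: note_on(67): voice 2 is free -> assigned | voices=[63 84 67 -]
Op 4: note_on(82): voice 3 is free -> assigned | voices=[63 84 67 82]
Op 5: note_on(71): all voices busy, STEAL voice 0 (pitch 63, oldest) -> assign | voices=[71 84 67 82]
Op 6: note_on(78): all voices busy, STEAL voice 1 (pitch 84, oldest) -> assign | voices=[71 78 67 82]
Op 7: note_on(77): all voices busy, STEAL voice 2 (pitch 67, oldest) -> assign | voices=[71 78 77 82]
Op 8: note_off(77): free voice 2 | voices=[71 78 - 82]
Op 9: note_off(82): free voice 3 | voices=[71 78 - -]
Op 10: note_off(71): free voice 0 | voices=[- 78 - -]
Op 11: note_off(78): free voice 1 | voices=[- - - -]

Answer: 63 84 67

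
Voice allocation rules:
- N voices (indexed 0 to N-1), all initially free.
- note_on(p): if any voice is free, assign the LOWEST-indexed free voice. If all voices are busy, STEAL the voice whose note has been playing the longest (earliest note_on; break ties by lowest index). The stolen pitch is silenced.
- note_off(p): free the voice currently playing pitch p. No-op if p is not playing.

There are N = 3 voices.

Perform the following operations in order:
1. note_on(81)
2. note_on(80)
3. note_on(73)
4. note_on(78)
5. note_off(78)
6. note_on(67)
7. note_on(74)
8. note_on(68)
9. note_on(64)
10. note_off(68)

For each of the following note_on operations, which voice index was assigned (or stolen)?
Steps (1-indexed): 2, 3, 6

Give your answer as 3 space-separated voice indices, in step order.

Op 1: note_on(81): voice 0 is free -> assigned | voices=[81 - -]
Op 2: note_on(80): voice 1 is free -> assigned | voices=[81 80 -]
Op 3: note_on(73): voice 2 is free -> assigned | voices=[81 80 73]
Op 4: note_on(78): all voices busy, STEAL voice 0 (pitch 81, oldest) -> assign | voices=[78 80 73]
Op 5: note_off(78): free voice 0 | voices=[- 80 73]
Op 6: note_on(67): voice 0 is free -> assigned | voices=[67 80 73]
Op 7: note_on(74): all voices busy, STEAL voice 1 (pitch 80, oldest) -> assign | voices=[67 74 73]
Op 8: note_on(68): all voices busy, STEAL voice 2 (pitch 73, oldest) -> assign | voices=[67 74 68]
Op 9: note_on(64): all voices busy, STEAL voice 0 (pitch 67, oldest) -> assign | voices=[64 74 68]
Op 10: note_off(68): free voice 2 | voices=[64 74 -]

Answer: 1 2 0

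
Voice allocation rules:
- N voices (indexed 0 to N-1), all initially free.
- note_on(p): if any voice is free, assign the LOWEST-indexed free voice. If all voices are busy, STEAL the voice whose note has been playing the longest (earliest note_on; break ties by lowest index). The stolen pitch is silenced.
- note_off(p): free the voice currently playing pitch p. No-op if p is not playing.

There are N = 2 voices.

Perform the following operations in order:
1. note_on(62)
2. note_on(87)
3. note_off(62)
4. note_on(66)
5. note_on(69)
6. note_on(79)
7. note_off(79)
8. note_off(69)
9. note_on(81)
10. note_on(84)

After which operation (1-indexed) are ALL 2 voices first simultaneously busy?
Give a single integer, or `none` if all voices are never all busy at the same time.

Op 1: note_on(62): voice 0 is free -> assigned | voices=[62 -]
Op 2: note_on(87): voice 1 is free -> assigned | voices=[62 87]
Op 3: note_off(62): free voice 0 | voices=[- 87]
Op 4: note_on(66): voice 0 is free -> assigned | voices=[66 87]
Op 5: note_on(69): all voices busy, STEAL voice 1 (pitch 87, oldest) -> assign | voices=[66 69]
Op 6: note_on(79): all voices busy, STEAL voice 0 (pitch 66, oldest) -> assign | voices=[79 69]
Op 7: note_off(79): free voice 0 | voices=[- 69]
Op 8: note_off(69): free voice 1 | voices=[- -]
Op 9: note_on(81): voice 0 is free -> assigned | voices=[81 -]
Op 10: note_on(84): voice 1 is free -> assigned | voices=[81 84]

Answer: 2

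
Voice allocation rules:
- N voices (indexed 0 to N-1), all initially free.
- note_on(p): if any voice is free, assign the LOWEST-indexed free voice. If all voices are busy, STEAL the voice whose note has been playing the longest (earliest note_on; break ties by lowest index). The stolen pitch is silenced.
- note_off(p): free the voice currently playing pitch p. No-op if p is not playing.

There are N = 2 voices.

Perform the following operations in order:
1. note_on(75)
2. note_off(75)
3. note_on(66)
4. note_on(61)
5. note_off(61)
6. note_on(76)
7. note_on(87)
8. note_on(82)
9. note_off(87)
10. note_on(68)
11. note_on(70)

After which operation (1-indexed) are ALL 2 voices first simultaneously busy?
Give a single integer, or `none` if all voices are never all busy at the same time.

Op 1: note_on(75): voice 0 is free -> assigned | voices=[75 -]
Op 2: note_off(75): free voice 0 | voices=[- -]
Op 3: note_on(66): voice 0 is free -> assigned | voices=[66 -]
Op 4: note_on(61): voice 1 is free -> assigned | voices=[66 61]
Op 5: note_off(61): free voice 1 | voices=[66 -]
Op 6: note_on(76): voice 1 is free -> assigned | voices=[66 76]
Op 7: note_on(87): all voices busy, STEAL voice 0 (pitch 66, oldest) -> assign | voices=[87 76]
Op 8: note_on(82): all voices busy, STEAL voice 1 (pitch 76, oldest) -> assign | voices=[87 82]
Op 9: note_off(87): free voice 0 | voices=[- 82]
Op 10: note_on(68): voice 0 is free -> assigned | voices=[68 82]
Op 11: note_on(70): all voices busy, STEAL voice 1 (pitch 82, oldest) -> assign | voices=[68 70]

Answer: 4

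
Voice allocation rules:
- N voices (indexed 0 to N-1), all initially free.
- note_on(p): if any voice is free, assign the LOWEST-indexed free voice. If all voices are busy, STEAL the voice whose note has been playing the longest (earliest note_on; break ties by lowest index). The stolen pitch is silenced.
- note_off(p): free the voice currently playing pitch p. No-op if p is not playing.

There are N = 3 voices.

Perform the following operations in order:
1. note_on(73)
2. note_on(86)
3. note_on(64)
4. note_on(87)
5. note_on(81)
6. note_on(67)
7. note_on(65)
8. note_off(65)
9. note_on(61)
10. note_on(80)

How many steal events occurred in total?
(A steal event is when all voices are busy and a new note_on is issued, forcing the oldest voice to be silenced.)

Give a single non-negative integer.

Answer: 5

Derivation:
Op 1: note_on(73): voice 0 is free -> assigned | voices=[73 - -]
Op 2: note_on(86): voice 1 is free -> assigned | voices=[73 86 -]
Op 3: note_on(64): voice 2 is free -> assigned | voices=[73 86 64]
Op 4: note_on(87): all voices busy, STEAL voice 0 (pitch 73, oldest) -> assign | voices=[87 86 64]
Op 5: note_on(81): all voices busy, STEAL voice 1 (pitch 86, oldest) -> assign | voices=[87 81 64]
Op 6: note_on(67): all voices busy, STEAL voice 2 (pitch 64, oldest) -> assign | voices=[87 81 67]
Op 7: note_on(65): all voices busy, STEAL voice 0 (pitch 87, oldest) -> assign | voices=[65 81 67]
Op 8: note_off(65): free voice 0 | voices=[- 81 67]
Op 9: note_on(61): voice 0 is free -> assigned | voices=[61 81 67]
Op 10: note_on(80): all voices busy, STEAL voice 1 (pitch 81, oldest) -> assign | voices=[61 80 67]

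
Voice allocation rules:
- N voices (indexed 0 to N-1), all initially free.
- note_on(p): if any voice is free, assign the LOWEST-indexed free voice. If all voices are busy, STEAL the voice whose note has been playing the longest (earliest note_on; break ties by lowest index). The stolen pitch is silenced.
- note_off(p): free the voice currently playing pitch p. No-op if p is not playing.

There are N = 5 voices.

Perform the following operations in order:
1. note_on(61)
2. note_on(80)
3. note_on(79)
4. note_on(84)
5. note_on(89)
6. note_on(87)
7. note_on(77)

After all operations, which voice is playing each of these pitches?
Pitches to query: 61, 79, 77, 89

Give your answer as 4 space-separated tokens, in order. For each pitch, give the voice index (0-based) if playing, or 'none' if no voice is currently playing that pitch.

Op 1: note_on(61): voice 0 is free -> assigned | voices=[61 - - - -]
Op 2: note_on(80): voice 1 is free -> assigned | voices=[61 80 - - -]
Op 3: note_on(79): voice 2 is free -> assigned | voices=[61 80 79 - -]
Op 4: note_on(84): voice 3 is free -> assigned | voices=[61 80 79 84 -]
Op 5: note_on(89): voice 4 is free -> assigned | voices=[61 80 79 84 89]
Op 6: note_on(87): all voices busy, STEAL voice 0 (pitch 61, oldest) -> assign | voices=[87 80 79 84 89]
Op 7: note_on(77): all voices busy, STEAL voice 1 (pitch 80, oldest) -> assign | voices=[87 77 79 84 89]

Answer: none 2 1 4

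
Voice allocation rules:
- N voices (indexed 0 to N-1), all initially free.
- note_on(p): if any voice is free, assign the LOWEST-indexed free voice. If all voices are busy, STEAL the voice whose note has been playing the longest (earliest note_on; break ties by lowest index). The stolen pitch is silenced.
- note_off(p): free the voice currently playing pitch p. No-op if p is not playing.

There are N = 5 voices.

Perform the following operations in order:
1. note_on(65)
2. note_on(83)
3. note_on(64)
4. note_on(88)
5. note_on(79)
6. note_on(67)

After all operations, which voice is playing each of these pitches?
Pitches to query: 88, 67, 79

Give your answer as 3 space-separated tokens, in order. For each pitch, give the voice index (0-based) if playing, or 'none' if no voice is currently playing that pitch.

Answer: 3 0 4

Derivation:
Op 1: note_on(65): voice 0 is free -> assigned | voices=[65 - - - -]
Op 2: note_on(83): voice 1 is free -> assigned | voices=[65 83 - - -]
Op 3: note_on(64): voice 2 is free -> assigned | voices=[65 83 64 - -]
Op 4: note_on(88): voice 3 is free -> assigned | voices=[65 83 64 88 -]
Op 5: note_on(79): voice 4 is free -> assigned | voices=[65 83 64 88 79]
Op 6: note_on(67): all voices busy, STEAL voice 0 (pitch 65, oldest) -> assign | voices=[67 83 64 88 79]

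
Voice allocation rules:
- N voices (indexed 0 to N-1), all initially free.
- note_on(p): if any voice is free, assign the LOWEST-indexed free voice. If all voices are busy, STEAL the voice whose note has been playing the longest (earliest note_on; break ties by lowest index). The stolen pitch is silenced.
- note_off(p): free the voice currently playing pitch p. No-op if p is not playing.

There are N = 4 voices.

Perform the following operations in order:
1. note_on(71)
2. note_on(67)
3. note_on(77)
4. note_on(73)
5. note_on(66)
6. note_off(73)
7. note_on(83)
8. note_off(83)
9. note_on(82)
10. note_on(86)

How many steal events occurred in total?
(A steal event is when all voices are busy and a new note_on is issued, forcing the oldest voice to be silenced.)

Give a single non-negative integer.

Answer: 2

Derivation:
Op 1: note_on(71): voice 0 is free -> assigned | voices=[71 - - -]
Op 2: note_on(67): voice 1 is free -> assigned | voices=[71 67 - -]
Op 3: note_on(77): voice 2 is free -> assigned | voices=[71 67 77 -]
Op 4: note_on(73): voice 3 is free -> assigned | voices=[71 67 77 73]
Op 5: note_on(66): all voices busy, STEAL voice 0 (pitch 71, oldest) -> assign | voices=[66 67 77 73]
Op 6: note_off(73): free voice 3 | voices=[66 67 77 -]
Op 7: note_on(83): voice 3 is free -> assigned | voices=[66 67 77 83]
Op 8: note_off(83): free voice 3 | voices=[66 67 77 -]
Op 9: note_on(82): voice 3 is free -> assigned | voices=[66 67 77 82]
Op 10: note_on(86): all voices busy, STEAL voice 1 (pitch 67, oldest) -> assign | voices=[66 86 77 82]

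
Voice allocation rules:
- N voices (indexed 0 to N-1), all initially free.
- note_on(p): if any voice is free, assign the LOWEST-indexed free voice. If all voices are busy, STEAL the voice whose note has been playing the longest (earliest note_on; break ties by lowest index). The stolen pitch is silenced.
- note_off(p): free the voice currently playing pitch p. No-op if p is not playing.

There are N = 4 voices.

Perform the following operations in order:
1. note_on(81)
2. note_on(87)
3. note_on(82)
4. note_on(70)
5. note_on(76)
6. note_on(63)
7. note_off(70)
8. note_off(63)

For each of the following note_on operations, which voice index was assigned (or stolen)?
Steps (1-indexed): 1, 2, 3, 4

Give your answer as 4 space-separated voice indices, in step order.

Answer: 0 1 2 3

Derivation:
Op 1: note_on(81): voice 0 is free -> assigned | voices=[81 - - -]
Op 2: note_on(87): voice 1 is free -> assigned | voices=[81 87 - -]
Op 3: note_on(82): voice 2 is free -> assigned | voices=[81 87 82 -]
Op 4: note_on(70): voice 3 is free -> assigned | voices=[81 87 82 70]
Op 5: note_on(76): all voices busy, STEAL voice 0 (pitch 81, oldest) -> assign | voices=[76 87 82 70]
Op 6: note_on(63): all voices busy, STEAL voice 1 (pitch 87, oldest) -> assign | voices=[76 63 82 70]
Op 7: note_off(70): free voice 3 | voices=[76 63 82 -]
Op 8: note_off(63): free voice 1 | voices=[76 - 82 -]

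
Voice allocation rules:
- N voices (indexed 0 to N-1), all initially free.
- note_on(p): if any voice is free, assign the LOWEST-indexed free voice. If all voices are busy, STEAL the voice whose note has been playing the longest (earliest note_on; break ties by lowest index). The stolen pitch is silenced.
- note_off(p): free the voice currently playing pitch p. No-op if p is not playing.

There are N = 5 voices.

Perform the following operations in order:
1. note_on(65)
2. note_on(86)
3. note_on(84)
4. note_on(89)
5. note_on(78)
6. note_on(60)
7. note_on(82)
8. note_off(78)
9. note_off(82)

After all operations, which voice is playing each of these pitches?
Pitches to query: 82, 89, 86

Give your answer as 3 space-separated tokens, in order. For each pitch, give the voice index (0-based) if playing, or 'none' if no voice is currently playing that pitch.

Op 1: note_on(65): voice 0 is free -> assigned | voices=[65 - - - -]
Op 2: note_on(86): voice 1 is free -> assigned | voices=[65 86 - - -]
Op 3: note_on(84): voice 2 is free -> assigned | voices=[65 86 84 - -]
Op 4: note_on(89): voice 3 is free -> assigned | voices=[65 86 84 89 -]
Op 5: note_on(78): voice 4 is free -> assigned | voices=[65 86 84 89 78]
Op 6: note_on(60): all voices busy, STEAL voice 0 (pitch 65, oldest) -> assign | voices=[60 86 84 89 78]
Op 7: note_on(82): all voices busy, STEAL voice 1 (pitch 86, oldest) -> assign | voices=[60 82 84 89 78]
Op 8: note_off(78): free voice 4 | voices=[60 82 84 89 -]
Op 9: note_off(82): free voice 1 | voices=[60 - 84 89 -]

Answer: none 3 none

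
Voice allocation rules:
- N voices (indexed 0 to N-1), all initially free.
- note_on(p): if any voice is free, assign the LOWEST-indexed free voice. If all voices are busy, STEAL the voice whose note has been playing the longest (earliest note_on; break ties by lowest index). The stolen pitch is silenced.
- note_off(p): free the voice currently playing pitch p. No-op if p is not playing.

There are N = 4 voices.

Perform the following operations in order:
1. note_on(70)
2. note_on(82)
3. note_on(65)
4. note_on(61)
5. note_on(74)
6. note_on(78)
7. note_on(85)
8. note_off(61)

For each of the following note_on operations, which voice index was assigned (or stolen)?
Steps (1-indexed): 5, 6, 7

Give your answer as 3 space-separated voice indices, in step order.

Answer: 0 1 2

Derivation:
Op 1: note_on(70): voice 0 is free -> assigned | voices=[70 - - -]
Op 2: note_on(82): voice 1 is free -> assigned | voices=[70 82 - -]
Op 3: note_on(65): voice 2 is free -> assigned | voices=[70 82 65 -]
Op 4: note_on(61): voice 3 is free -> assigned | voices=[70 82 65 61]
Op 5: note_on(74): all voices busy, STEAL voice 0 (pitch 70, oldest) -> assign | voices=[74 82 65 61]
Op 6: note_on(78): all voices busy, STEAL voice 1 (pitch 82, oldest) -> assign | voices=[74 78 65 61]
Op 7: note_on(85): all voices busy, STEAL voice 2 (pitch 65, oldest) -> assign | voices=[74 78 85 61]
Op 8: note_off(61): free voice 3 | voices=[74 78 85 -]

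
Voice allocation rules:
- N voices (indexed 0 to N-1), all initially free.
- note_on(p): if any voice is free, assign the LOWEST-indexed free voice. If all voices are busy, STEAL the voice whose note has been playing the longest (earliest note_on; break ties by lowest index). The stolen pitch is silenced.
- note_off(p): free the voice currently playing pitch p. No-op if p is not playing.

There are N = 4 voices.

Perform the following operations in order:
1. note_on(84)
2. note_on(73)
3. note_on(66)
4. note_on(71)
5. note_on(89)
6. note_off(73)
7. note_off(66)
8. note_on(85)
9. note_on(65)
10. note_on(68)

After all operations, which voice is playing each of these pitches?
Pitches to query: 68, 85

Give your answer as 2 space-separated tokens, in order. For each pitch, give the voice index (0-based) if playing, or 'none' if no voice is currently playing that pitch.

Answer: 3 1

Derivation:
Op 1: note_on(84): voice 0 is free -> assigned | voices=[84 - - -]
Op 2: note_on(73): voice 1 is free -> assigned | voices=[84 73 - -]
Op 3: note_on(66): voice 2 is free -> assigned | voices=[84 73 66 -]
Op 4: note_on(71): voice 3 is free -> assigned | voices=[84 73 66 71]
Op 5: note_on(89): all voices busy, STEAL voice 0 (pitch 84, oldest) -> assign | voices=[89 73 66 71]
Op 6: note_off(73): free voice 1 | voices=[89 - 66 71]
Op 7: note_off(66): free voice 2 | voices=[89 - - 71]
Op 8: note_on(85): voice 1 is free -> assigned | voices=[89 85 - 71]
Op 9: note_on(65): voice 2 is free -> assigned | voices=[89 85 65 71]
Op 10: note_on(68): all voices busy, STEAL voice 3 (pitch 71, oldest) -> assign | voices=[89 85 65 68]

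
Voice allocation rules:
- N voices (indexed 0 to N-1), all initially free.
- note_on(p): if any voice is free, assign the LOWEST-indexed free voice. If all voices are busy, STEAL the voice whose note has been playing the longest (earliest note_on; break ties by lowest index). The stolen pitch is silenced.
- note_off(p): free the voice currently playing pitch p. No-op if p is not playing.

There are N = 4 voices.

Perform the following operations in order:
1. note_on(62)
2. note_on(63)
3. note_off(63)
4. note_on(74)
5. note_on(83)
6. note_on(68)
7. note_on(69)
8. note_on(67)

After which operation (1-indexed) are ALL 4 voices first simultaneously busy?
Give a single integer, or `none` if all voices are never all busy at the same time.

Answer: 6

Derivation:
Op 1: note_on(62): voice 0 is free -> assigned | voices=[62 - - -]
Op 2: note_on(63): voice 1 is free -> assigned | voices=[62 63 - -]
Op 3: note_off(63): free voice 1 | voices=[62 - - -]
Op 4: note_on(74): voice 1 is free -> assigned | voices=[62 74 - -]
Op 5: note_on(83): voice 2 is free -> assigned | voices=[62 74 83 -]
Op 6: note_on(68): voice 3 is free -> assigned | voices=[62 74 83 68]
Op 7: note_on(69): all voices busy, STEAL voice 0 (pitch 62, oldest) -> assign | voices=[69 74 83 68]
Op 8: note_on(67): all voices busy, STEAL voice 1 (pitch 74, oldest) -> assign | voices=[69 67 83 68]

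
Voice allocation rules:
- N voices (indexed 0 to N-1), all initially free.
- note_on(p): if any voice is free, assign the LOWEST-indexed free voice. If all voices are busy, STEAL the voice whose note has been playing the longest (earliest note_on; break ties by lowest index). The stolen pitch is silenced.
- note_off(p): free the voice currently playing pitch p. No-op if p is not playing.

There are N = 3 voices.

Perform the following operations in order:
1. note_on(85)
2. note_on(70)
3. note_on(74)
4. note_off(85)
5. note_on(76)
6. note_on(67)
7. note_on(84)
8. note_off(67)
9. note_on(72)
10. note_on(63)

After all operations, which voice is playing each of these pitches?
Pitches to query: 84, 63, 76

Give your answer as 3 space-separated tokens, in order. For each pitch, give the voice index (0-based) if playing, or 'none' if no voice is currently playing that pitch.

Answer: 2 0 none

Derivation:
Op 1: note_on(85): voice 0 is free -> assigned | voices=[85 - -]
Op 2: note_on(70): voice 1 is free -> assigned | voices=[85 70 -]
Op 3: note_on(74): voice 2 is free -> assigned | voices=[85 70 74]
Op 4: note_off(85): free voice 0 | voices=[- 70 74]
Op 5: note_on(76): voice 0 is free -> assigned | voices=[76 70 74]
Op 6: note_on(67): all voices busy, STEAL voice 1 (pitch 70, oldest) -> assign | voices=[76 67 74]
Op 7: note_on(84): all voices busy, STEAL voice 2 (pitch 74, oldest) -> assign | voices=[76 67 84]
Op 8: note_off(67): free voice 1 | voices=[76 - 84]
Op 9: note_on(72): voice 1 is free -> assigned | voices=[76 72 84]
Op 10: note_on(63): all voices busy, STEAL voice 0 (pitch 76, oldest) -> assign | voices=[63 72 84]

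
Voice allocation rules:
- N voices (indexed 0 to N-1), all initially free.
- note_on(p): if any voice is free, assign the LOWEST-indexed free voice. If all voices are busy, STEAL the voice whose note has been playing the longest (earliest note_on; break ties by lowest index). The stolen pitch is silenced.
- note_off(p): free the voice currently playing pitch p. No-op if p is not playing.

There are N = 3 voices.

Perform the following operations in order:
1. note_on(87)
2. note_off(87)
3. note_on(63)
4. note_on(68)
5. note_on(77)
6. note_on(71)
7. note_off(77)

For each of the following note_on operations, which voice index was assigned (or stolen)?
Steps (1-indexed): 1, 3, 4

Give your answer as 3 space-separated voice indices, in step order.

Op 1: note_on(87): voice 0 is free -> assigned | voices=[87 - -]
Op 2: note_off(87): free voice 0 | voices=[- - -]
Op 3: note_on(63): voice 0 is free -> assigned | voices=[63 - -]
Op 4: note_on(68): voice 1 is free -> assigned | voices=[63 68 -]
Op 5: note_on(77): voice 2 is free -> assigned | voices=[63 68 77]
Op 6: note_on(71): all voices busy, STEAL voice 0 (pitch 63, oldest) -> assign | voices=[71 68 77]
Op 7: note_off(77): free voice 2 | voices=[71 68 -]

Answer: 0 0 1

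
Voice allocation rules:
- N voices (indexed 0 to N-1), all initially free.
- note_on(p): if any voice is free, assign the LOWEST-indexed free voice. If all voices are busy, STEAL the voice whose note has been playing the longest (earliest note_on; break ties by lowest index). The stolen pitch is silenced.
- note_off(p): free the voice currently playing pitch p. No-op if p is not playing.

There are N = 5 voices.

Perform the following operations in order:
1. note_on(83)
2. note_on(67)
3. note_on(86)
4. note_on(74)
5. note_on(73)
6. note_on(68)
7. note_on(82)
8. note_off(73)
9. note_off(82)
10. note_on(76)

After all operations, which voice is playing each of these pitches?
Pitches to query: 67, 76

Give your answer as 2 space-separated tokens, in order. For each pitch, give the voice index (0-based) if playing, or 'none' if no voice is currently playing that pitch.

Answer: none 1

Derivation:
Op 1: note_on(83): voice 0 is free -> assigned | voices=[83 - - - -]
Op 2: note_on(67): voice 1 is free -> assigned | voices=[83 67 - - -]
Op 3: note_on(86): voice 2 is free -> assigned | voices=[83 67 86 - -]
Op 4: note_on(74): voice 3 is free -> assigned | voices=[83 67 86 74 -]
Op 5: note_on(73): voice 4 is free -> assigned | voices=[83 67 86 74 73]
Op 6: note_on(68): all voices busy, STEAL voice 0 (pitch 83, oldest) -> assign | voices=[68 67 86 74 73]
Op 7: note_on(82): all voices busy, STEAL voice 1 (pitch 67, oldest) -> assign | voices=[68 82 86 74 73]
Op 8: note_off(73): free voice 4 | voices=[68 82 86 74 -]
Op 9: note_off(82): free voice 1 | voices=[68 - 86 74 -]
Op 10: note_on(76): voice 1 is free -> assigned | voices=[68 76 86 74 -]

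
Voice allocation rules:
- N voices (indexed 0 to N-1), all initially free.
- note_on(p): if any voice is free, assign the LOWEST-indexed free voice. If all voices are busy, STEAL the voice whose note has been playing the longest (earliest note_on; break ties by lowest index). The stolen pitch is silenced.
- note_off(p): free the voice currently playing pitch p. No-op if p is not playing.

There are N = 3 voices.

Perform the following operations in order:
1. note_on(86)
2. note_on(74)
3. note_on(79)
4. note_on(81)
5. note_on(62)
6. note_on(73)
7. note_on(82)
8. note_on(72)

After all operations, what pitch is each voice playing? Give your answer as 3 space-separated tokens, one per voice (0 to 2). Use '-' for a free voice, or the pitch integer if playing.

Op 1: note_on(86): voice 0 is free -> assigned | voices=[86 - -]
Op 2: note_on(74): voice 1 is free -> assigned | voices=[86 74 -]
Op 3: note_on(79): voice 2 is free -> assigned | voices=[86 74 79]
Op 4: note_on(81): all voices busy, STEAL voice 0 (pitch 86, oldest) -> assign | voices=[81 74 79]
Op 5: note_on(62): all voices busy, STEAL voice 1 (pitch 74, oldest) -> assign | voices=[81 62 79]
Op 6: note_on(73): all voices busy, STEAL voice 2 (pitch 79, oldest) -> assign | voices=[81 62 73]
Op 7: note_on(82): all voices busy, STEAL voice 0 (pitch 81, oldest) -> assign | voices=[82 62 73]
Op 8: note_on(72): all voices busy, STEAL voice 1 (pitch 62, oldest) -> assign | voices=[82 72 73]

Answer: 82 72 73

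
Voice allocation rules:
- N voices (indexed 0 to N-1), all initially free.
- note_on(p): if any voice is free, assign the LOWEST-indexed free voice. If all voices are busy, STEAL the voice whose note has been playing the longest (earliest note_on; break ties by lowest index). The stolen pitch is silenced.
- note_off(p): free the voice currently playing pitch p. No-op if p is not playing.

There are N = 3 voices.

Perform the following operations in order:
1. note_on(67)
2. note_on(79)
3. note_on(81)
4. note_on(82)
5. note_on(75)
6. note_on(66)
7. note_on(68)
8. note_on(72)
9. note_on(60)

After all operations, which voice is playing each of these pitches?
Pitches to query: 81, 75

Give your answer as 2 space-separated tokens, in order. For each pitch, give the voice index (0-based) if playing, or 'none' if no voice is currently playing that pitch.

Answer: none none

Derivation:
Op 1: note_on(67): voice 0 is free -> assigned | voices=[67 - -]
Op 2: note_on(79): voice 1 is free -> assigned | voices=[67 79 -]
Op 3: note_on(81): voice 2 is free -> assigned | voices=[67 79 81]
Op 4: note_on(82): all voices busy, STEAL voice 0 (pitch 67, oldest) -> assign | voices=[82 79 81]
Op 5: note_on(75): all voices busy, STEAL voice 1 (pitch 79, oldest) -> assign | voices=[82 75 81]
Op 6: note_on(66): all voices busy, STEAL voice 2 (pitch 81, oldest) -> assign | voices=[82 75 66]
Op 7: note_on(68): all voices busy, STEAL voice 0 (pitch 82, oldest) -> assign | voices=[68 75 66]
Op 8: note_on(72): all voices busy, STEAL voice 1 (pitch 75, oldest) -> assign | voices=[68 72 66]
Op 9: note_on(60): all voices busy, STEAL voice 2 (pitch 66, oldest) -> assign | voices=[68 72 60]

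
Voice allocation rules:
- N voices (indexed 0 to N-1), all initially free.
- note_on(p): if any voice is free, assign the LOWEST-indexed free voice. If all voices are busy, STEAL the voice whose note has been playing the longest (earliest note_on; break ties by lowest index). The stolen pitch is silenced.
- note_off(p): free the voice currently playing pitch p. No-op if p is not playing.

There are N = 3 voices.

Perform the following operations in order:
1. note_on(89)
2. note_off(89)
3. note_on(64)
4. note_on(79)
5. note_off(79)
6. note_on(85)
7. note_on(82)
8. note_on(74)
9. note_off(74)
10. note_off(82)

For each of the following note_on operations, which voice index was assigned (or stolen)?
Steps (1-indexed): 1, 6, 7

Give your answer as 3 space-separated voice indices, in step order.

Op 1: note_on(89): voice 0 is free -> assigned | voices=[89 - -]
Op 2: note_off(89): free voice 0 | voices=[- - -]
Op 3: note_on(64): voice 0 is free -> assigned | voices=[64 - -]
Op 4: note_on(79): voice 1 is free -> assigned | voices=[64 79 -]
Op 5: note_off(79): free voice 1 | voices=[64 - -]
Op 6: note_on(85): voice 1 is free -> assigned | voices=[64 85 -]
Op 7: note_on(82): voice 2 is free -> assigned | voices=[64 85 82]
Op 8: note_on(74): all voices busy, STEAL voice 0 (pitch 64, oldest) -> assign | voices=[74 85 82]
Op 9: note_off(74): free voice 0 | voices=[- 85 82]
Op 10: note_off(82): free voice 2 | voices=[- 85 -]

Answer: 0 1 2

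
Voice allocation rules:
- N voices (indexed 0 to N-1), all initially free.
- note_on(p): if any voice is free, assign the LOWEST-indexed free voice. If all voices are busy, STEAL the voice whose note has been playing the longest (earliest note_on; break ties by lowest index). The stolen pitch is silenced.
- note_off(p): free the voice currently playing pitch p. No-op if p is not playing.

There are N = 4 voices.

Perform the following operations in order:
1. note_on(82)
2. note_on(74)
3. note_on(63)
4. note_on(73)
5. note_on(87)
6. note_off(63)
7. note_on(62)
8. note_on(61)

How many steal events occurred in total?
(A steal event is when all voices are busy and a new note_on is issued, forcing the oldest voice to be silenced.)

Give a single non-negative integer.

Answer: 2

Derivation:
Op 1: note_on(82): voice 0 is free -> assigned | voices=[82 - - -]
Op 2: note_on(74): voice 1 is free -> assigned | voices=[82 74 - -]
Op 3: note_on(63): voice 2 is free -> assigned | voices=[82 74 63 -]
Op 4: note_on(73): voice 3 is free -> assigned | voices=[82 74 63 73]
Op 5: note_on(87): all voices busy, STEAL voice 0 (pitch 82, oldest) -> assign | voices=[87 74 63 73]
Op 6: note_off(63): free voice 2 | voices=[87 74 - 73]
Op 7: note_on(62): voice 2 is free -> assigned | voices=[87 74 62 73]
Op 8: note_on(61): all voices busy, STEAL voice 1 (pitch 74, oldest) -> assign | voices=[87 61 62 73]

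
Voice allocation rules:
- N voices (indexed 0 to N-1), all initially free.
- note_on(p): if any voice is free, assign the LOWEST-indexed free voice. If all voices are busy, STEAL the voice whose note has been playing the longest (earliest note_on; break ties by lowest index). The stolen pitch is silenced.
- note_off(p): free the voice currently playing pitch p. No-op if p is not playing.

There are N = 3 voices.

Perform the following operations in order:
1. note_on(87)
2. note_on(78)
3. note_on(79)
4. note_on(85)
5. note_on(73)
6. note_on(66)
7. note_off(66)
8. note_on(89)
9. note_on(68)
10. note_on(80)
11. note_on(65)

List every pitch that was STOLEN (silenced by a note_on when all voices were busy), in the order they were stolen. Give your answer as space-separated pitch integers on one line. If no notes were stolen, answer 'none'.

Op 1: note_on(87): voice 0 is free -> assigned | voices=[87 - -]
Op 2: note_on(78): voice 1 is free -> assigned | voices=[87 78 -]
Op 3: note_on(79): voice 2 is free -> assigned | voices=[87 78 79]
Op 4: note_on(85): all voices busy, STEAL voice 0 (pitch 87, oldest) -> assign | voices=[85 78 79]
Op 5: note_on(73): all voices busy, STEAL voice 1 (pitch 78, oldest) -> assign | voices=[85 73 79]
Op 6: note_on(66): all voices busy, STEAL voice 2 (pitch 79, oldest) -> assign | voices=[85 73 66]
Op 7: note_off(66): free voice 2 | voices=[85 73 -]
Op 8: note_on(89): voice 2 is free -> assigned | voices=[85 73 89]
Op 9: note_on(68): all voices busy, STEAL voice 0 (pitch 85, oldest) -> assign | voices=[68 73 89]
Op 10: note_on(80): all voices busy, STEAL voice 1 (pitch 73, oldest) -> assign | voices=[68 80 89]
Op 11: note_on(65): all voices busy, STEAL voice 2 (pitch 89, oldest) -> assign | voices=[68 80 65]

Answer: 87 78 79 85 73 89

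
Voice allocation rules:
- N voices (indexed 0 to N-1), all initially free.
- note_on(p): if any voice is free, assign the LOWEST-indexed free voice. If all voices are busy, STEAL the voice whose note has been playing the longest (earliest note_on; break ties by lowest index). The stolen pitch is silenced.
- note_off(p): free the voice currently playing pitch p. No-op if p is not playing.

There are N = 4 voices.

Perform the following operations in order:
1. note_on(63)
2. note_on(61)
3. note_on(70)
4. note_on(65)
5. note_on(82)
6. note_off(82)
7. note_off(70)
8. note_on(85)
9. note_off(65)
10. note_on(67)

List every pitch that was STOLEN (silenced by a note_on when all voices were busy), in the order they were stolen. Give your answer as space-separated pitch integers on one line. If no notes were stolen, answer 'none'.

Op 1: note_on(63): voice 0 is free -> assigned | voices=[63 - - -]
Op 2: note_on(61): voice 1 is free -> assigned | voices=[63 61 - -]
Op 3: note_on(70): voice 2 is free -> assigned | voices=[63 61 70 -]
Op 4: note_on(65): voice 3 is free -> assigned | voices=[63 61 70 65]
Op 5: note_on(82): all voices busy, STEAL voice 0 (pitch 63, oldest) -> assign | voices=[82 61 70 65]
Op 6: note_off(82): free voice 0 | voices=[- 61 70 65]
Op 7: note_off(70): free voice 2 | voices=[- 61 - 65]
Op 8: note_on(85): voice 0 is free -> assigned | voices=[85 61 - 65]
Op 9: note_off(65): free voice 3 | voices=[85 61 - -]
Op 10: note_on(67): voice 2 is free -> assigned | voices=[85 61 67 -]

Answer: 63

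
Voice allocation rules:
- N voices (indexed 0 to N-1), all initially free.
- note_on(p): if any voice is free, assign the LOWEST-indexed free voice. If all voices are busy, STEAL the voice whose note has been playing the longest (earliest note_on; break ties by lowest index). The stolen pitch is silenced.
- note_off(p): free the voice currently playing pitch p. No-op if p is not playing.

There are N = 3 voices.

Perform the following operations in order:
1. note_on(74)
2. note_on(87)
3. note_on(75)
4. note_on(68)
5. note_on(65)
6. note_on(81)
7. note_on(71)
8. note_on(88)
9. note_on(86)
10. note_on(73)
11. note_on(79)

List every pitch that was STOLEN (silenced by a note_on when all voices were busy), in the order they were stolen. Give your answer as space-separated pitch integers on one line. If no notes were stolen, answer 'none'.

Op 1: note_on(74): voice 0 is free -> assigned | voices=[74 - -]
Op 2: note_on(87): voice 1 is free -> assigned | voices=[74 87 -]
Op 3: note_on(75): voice 2 is free -> assigned | voices=[74 87 75]
Op 4: note_on(68): all voices busy, STEAL voice 0 (pitch 74, oldest) -> assign | voices=[68 87 75]
Op 5: note_on(65): all voices busy, STEAL voice 1 (pitch 87, oldest) -> assign | voices=[68 65 75]
Op 6: note_on(81): all voices busy, STEAL voice 2 (pitch 75, oldest) -> assign | voices=[68 65 81]
Op 7: note_on(71): all voices busy, STEAL voice 0 (pitch 68, oldest) -> assign | voices=[71 65 81]
Op 8: note_on(88): all voices busy, STEAL voice 1 (pitch 65, oldest) -> assign | voices=[71 88 81]
Op 9: note_on(86): all voices busy, STEAL voice 2 (pitch 81, oldest) -> assign | voices=[71 88 86]
Op 10: note_on(73): all voices busy, STEAL voice 0 (pitch 71, oldest) -> assign | voices=[73 88 86]
Op 11: note_on(79): all voices busy, STEAL voice 1 (pitch 88, oldest) -> assign | voices=[73 79 86]

Answer: 74 87 75 68 65 81 71 88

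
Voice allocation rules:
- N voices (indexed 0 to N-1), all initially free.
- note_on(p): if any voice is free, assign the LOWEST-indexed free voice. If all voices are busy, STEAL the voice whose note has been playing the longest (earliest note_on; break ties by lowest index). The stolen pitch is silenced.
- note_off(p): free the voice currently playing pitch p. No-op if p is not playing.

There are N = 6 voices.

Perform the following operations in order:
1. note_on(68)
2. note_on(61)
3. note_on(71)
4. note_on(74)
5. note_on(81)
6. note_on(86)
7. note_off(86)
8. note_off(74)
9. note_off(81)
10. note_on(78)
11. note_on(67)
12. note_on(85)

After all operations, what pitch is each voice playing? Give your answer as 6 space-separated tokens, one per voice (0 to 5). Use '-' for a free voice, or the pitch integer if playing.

Op 1: note_on(68): voice 0 is free -> assigned | voices=[68 - - - - -]
Op 2: note_on(61): voice 1 is free -> assigned | voices=[68 61 - - - -]
Op 3: note_on(71): voice 2 is free -> assigned | voices=[68 61 71 - - -]
Op 4: note_on(74): voice 3 is free -> assigned | voices=[68 61 71 74 - -]
Op 5: note_on(81): voice 4 is free -> assigned | voices=[68 61 71 74 81 -]
Op 6: note_on(86): voice 5 is free -> assigned | voices=[68 61 71 74 81 86]
Op 7: note_off(86): free voice 5 | voices=[68 61 71 74 81 -]
Op 8: note_off(74): free voice 3 | voices=[68 61 71 - 81 -]
Op 9: note_off(81): free voice 4 | voices=[68 61 71 - - -]
Op 10: note_on(78): voice 3 is free -> assigned | voices=[68 61 71 78 - -]
Op 11: note_on(67): voice 4 is free -> assigned | voices=[68 61 71 78 67 -]
Op 12: note_on(85): voice 5 is free -> assigned | voices=[68 61 71 78 67 85]

Answer: 68 61 71 78 67 85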